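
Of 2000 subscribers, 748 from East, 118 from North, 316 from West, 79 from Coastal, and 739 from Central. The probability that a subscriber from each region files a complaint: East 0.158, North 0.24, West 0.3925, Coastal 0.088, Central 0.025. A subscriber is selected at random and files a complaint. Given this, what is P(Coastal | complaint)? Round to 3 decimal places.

0.023

By Bayes' rule, posterior ∝ prior × likelihood:
  East: 0.374 × 0.158 = 0.059092
  North: 0.059 × 0.24 = 0.01416
  West: 0.158 × 0.3925 = 0.062015
  Coastal: 0.0395 × 0.088 = 0.003476
  Central: 0.3695 × 0.025 = 0.0092375
Normalizing constant = 0.1479805.
P(Coastal | evidence) = 0.003476 / 0.1479805 ≈ 0.023.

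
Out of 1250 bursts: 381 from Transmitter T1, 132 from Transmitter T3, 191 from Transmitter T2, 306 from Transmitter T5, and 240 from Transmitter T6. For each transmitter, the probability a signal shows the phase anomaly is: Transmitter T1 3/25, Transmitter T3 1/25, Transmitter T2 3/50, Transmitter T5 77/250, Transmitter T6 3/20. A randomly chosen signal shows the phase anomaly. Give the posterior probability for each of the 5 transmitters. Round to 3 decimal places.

Transmitter T1 0.237, Transmitter T3 0.027, Transmitter T2 0.059, Transmitter T5 0.489, Transmitter T6 0.187

Compute prior × likelihood for every hypothesis:
  Transmitter T1: 0.3048 × 0.12 = 0.036576
  Transmitter T3: 0.1056 × 0.04 = 0.004224
  Transmitter T2: 0.1528 × 0.06 = 0.009168
  Transmitter T5: 0.2448 × 0.308 = 0.0753984
  Transmitter T6: 0.192 × 0.15 = 0.0288
Total = 0.1541664.
P(Transmitter T1 | anomaly) = 0.036576/0.1541664 ≈ 0.237
P(Transmitter T3 | anomaly) = 0.004224/0.1541664 ≈ 0.027
P(Transmitter T2 | anomaly) = 0.009168/0.1541664 ≈ 0.059
P(Transmitter T5 | anomaly) = 0.0753984/0.1541664 ≈ 0.489
P(Transmitter T6 | anomaly) = 0.0288/0.1541664 ≈ 0.187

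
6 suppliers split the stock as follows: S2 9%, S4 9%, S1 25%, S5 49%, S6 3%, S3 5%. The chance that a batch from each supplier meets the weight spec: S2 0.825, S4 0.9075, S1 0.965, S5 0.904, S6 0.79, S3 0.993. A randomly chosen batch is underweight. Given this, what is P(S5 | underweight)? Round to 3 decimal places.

0.544

Taking complements, P(underweight | each) = S2 0.175, S4 0.0925, S1 0.035, S5 0.096, S6 0.21, S3 0.007.
Prior × likelihood for each hypothesis:
  S2: 0.09 × 0.175 = 0.01575
  S4: 0.09 × 0.0925 = 0.008325
  S1: 0.25 × 0.035 = 0.00875
  S5: 0.49 × 0.096 = 0.04704
  S6: 0.03 × 0.21 = 0.0063
  S3: 0.05 × 0.007 = 0.00035
Normalizing constant = 0.086515.
P(S5 | evidence) = 0.04704 / 0.086515 ≈ 0.544.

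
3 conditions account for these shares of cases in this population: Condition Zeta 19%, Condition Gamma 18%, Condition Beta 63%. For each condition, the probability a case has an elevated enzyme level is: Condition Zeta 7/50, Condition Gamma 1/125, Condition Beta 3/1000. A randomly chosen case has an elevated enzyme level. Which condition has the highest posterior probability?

Condition Zeta

Compute prior × likelihood for every hypothesis:
  Condition Zeta: 0.19 × 0.14 = 0.0266
  Condition Gamma: 0.18 × 0.008 = 0.00144
  Condition Beta: 0.63 × 0.003 = 0.00189
Sum = 0.02993.
Largest term belongs to Condition Zeta, so Condition Zeta is most probable.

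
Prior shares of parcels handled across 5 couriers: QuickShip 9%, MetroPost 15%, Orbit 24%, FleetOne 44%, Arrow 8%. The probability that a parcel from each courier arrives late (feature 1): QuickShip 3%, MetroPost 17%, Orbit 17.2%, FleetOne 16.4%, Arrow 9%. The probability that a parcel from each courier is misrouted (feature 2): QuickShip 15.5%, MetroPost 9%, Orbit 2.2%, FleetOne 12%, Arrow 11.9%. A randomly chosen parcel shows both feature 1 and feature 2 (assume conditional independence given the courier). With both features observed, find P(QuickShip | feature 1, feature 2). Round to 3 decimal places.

Prior × likelihood for each hypothesis:
  QuickShip: 0.09 × 0.03 × 0.155 = 0.0004185
  MetroPost: 0.15 × 0.17 × 0.09 = 0.002295
  Orbit: 0.24 × 0.172 × 0.022 = 0.00090816
  FleetOne: 0.44 × 0.164 × 0.12 = 0.0086592
  Arrow: 0.08 × 0.09 × 0.119 = 0.0008568
Normalizing constant = 0.01313766.
P(QuickShip | evidence) = 0.0004185 / 0.01313766 ≈ 0.032.

0.032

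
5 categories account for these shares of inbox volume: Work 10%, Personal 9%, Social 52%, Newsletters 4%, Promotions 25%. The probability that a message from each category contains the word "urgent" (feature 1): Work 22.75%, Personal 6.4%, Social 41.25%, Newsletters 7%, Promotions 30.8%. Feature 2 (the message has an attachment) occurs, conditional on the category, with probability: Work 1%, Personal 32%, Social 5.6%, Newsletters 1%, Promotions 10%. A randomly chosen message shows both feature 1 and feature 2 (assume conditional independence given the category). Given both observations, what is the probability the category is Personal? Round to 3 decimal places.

By Bayes' rule, posterior ∝ prior × likelihood:
  Work: 0.1 × 0.2275 × 0.01 = 0.0002275
  Personal: 0.09 × 0.064 × 0.32 = 0.0018432
  Social: 0.52 × 0.4125 × 0.056 = 0.012012
  Newsletters: 0.04 × 0.07 × 0.01 = 0.000028
  Promotions: 0.25 × 0.308 × 0.1 = 0.0077
Normalizing constant = 0.0218107.
P(Personal | evidence) = 0.0018432 / 0.0218107 ≈ 0.085.

0.085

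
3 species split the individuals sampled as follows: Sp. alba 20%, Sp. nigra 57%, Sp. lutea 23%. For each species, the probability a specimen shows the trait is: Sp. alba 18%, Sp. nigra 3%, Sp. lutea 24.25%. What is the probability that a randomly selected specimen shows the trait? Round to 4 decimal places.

0.1089

Compute prior × likelihood for every hypothesis:
  Sp. alba: 0.2 × 0.18 = 0.036
  Sp. nigra: 0.57 × 0.03 = 0.0171
  Sp. lutea: 0.23 × 0.2425 = 0.055775
P(trait) = 0.036 + 0.0171 + 0.055775 = 0.108875 → 0.1089.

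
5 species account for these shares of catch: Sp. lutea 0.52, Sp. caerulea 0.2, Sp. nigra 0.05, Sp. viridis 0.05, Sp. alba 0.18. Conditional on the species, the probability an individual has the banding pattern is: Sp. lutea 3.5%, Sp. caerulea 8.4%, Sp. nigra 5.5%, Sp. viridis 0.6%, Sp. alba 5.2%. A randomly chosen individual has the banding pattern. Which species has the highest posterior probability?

Sp. lutea

Unnormalized posteriors (prior × likelihood):
  Sp. lutea: 0.52 × 0.035 = 0.0182
  Sp. caerulea: 0.2 × 0.084 = 0.0168
  Sp. nigra: 0.05 × 0.055 = 0.00275
  Sp. viridis: 0.05 × 0.006 = 0.0003
  Sp. alba: 0.18 × 0.052 = 0.00936
Sum = 0.04741.
Largest term belongs to Sp. lutea, so Sp. lutea is most probable.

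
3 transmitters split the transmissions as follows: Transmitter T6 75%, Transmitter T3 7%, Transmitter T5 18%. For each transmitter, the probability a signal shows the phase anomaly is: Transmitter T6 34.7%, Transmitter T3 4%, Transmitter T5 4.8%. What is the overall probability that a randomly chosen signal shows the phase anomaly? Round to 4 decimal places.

0.2717

By Bayes' rule, posterior ∝ prior × likelihood:
  Transmitter T6: 0.75 × 0.347 = 0.26025
  Transmitter T3: 0.07 × 0.04 = 0.0028
  Transmitter T5: 0.18 × 0.048 = 0.00864
P(anomaly) = 0.26025 + 0.0028 + 0.00864 = 0.27169 → 0.2717.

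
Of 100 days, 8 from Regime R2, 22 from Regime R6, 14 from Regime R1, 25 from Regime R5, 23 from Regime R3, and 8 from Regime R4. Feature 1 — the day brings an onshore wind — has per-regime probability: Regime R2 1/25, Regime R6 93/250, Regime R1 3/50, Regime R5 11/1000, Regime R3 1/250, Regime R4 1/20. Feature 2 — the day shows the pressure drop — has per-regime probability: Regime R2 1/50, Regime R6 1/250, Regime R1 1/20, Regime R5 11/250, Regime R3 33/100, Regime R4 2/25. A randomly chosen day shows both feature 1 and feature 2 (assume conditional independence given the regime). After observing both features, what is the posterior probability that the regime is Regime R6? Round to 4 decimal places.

Unnormalized posteriors (prior × likelihood):
  Regime R2: 0.08 × 0.04 × 0.02 = 0.000064
  Regime R6: 0.22 × 0.372 × 0.004 = 0.00032736
  Regime R1: 0.14 × 0.06 × 0.05 = 0.00042
  Regime R5: 0.25 × 0.011 × 0.044 = 0.000121
  Regime R3: 0.23 × 0.004 × 0.33 = 0.0003036
  Regime R4: 0.08 × 0.05 × 0.08 = 0.00032
Total = 0.00155596.
P(Regime R6 | evidence) = 0.00032736 / 0.00155596 ≈ 0.2104.

0.2104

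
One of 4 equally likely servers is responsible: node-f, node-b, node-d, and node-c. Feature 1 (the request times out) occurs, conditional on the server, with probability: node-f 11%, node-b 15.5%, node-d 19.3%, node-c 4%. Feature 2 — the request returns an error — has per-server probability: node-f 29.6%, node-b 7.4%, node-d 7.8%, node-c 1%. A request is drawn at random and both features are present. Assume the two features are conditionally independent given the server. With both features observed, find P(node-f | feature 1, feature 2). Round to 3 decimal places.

With a uniform prior (1/4 each), posterior ∝ likelihood:
  node-f: 0.11 × 0.296 = 0.03256
  node-b: 0.155 × 0.074 = 0.01147
  node-d: 0.193 × 0.078 = 0.015054
  node-c: 0.04 × 0.01 = 0.0004
Total = 0.059484.
P(node-f | evidence) = 0.03256 / 0.059484 ≈ 0.547.

0.547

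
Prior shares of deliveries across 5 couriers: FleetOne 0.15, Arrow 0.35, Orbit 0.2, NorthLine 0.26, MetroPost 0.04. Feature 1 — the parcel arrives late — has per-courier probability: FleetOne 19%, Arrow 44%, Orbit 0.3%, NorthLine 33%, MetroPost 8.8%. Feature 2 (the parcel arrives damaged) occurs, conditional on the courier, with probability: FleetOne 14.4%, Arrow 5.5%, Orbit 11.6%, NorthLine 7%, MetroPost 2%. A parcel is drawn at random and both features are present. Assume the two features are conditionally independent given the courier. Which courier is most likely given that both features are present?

Unnormalized posteriors (prior × likelihood):
  FleetOne: 0.15 × 0.19 × 0.144 = 0.004104
  Arrow: 0.35 × 0.44 × 0.055 = 0.00847
  Orbit: 0.2 × 0.003 × 0.116 = 0.0000696
  NorthLine: 0.26 × 0.33 × 0.07 = 0.006006
  MetroPost: 0.04 × 0.088 × 0.02 = 0.0000704
Sum = 0.01872.
Largest term belongs to Arrow, so Arrow is most probable.

Arrow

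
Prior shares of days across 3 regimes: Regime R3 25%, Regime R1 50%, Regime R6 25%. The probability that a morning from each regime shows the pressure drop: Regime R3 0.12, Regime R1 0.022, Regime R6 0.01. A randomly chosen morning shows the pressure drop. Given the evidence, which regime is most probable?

Regime R3

By Bayes' rule, posterior ∝ prior × likelihood:
  Regime R3: 0.25 × 0.12 = 0.03
  Regime R1: 0.5 × 0.022 = 0.011
  Regime R6: 0.25 × 0.01 = 0.0025
Normalizing constant = 0.0435.
Largest term belongs to Regime R3, so Regime R3 is most probable.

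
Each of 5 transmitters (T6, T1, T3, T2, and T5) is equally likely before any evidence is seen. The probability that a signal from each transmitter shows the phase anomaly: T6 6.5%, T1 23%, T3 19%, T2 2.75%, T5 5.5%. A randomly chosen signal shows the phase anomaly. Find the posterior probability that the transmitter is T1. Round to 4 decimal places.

With a uniform prior (1/5 each), posterior ∝ likelihood:
  T6: 0.065
  T1: 0.23
  T3: 0.19
  T2: 0.0275
  T5: 0.055
Total = 0.5675.
P(T1 | evidence) = 0.23 / 0.5675 ≈ 0.4053.

0.4053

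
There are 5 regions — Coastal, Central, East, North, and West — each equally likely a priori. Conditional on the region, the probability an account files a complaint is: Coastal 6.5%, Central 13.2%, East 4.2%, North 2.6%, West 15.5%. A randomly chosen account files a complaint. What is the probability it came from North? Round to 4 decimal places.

0.0619

Since the prior is uniform, the posterior is proportional to the likelihood:
  Coastal: 0.065
  Central: 0.132
  East: 0.042
  North: 0.026
  West: 0.155
Sum = 0.42.
P(North | evidence) = 0.026 / 0.42 ≈ 0.0619.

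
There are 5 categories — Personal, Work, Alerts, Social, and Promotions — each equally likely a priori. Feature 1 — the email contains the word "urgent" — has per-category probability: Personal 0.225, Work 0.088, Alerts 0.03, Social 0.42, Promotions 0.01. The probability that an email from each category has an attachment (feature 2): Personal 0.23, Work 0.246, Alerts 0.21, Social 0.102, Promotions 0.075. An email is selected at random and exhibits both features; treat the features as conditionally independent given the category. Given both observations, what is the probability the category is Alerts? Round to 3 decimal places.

0.051

Since the prior is uniform, the posterior is proportional to the likelihood:
  Personal: 0.225 × 0.23 = 0.05175
  Work: 0.088 × 0.246 = 0.021648
  Alerts: 0.03 × 0.21 = 0.0063
  Social: 0.42 × 0.102 = 0.04284
  Promotions: 0.01 × 0.075 = 0.00075
Sum = 0.123288.
P(Alerts | evidence) = 0.0063 / 0.123288 ≈ 0.051.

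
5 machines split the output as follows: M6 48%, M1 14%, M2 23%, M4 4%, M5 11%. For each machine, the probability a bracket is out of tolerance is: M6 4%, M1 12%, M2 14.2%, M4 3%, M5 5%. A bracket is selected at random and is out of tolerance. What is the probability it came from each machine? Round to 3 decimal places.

M6 0.255, M1 0.223, M2 0.433, M4 0.016, M5 0.073

Prior × likelihood for each hypothesis:
  M6: 0.48 × 0.04 = 0.0192
  M1: 0.14 × 0.12 = 0.0168
  M2: 0.23 × 0.142 = 0.03266
  M4: 0.04 × 0.03 = 0.0012
  M5: 0.11 × 0.05 = 0.0055
Total = 0.07536.
P(M6 | oversize) = 0.0192/0.07536 ≈ 0.255
P(M1 | oversize) = 0.0168/0.07536 ≈ 0.223
P(M2 | oversize) = 0.03266/0.07536 ≈ 0.433
P(M4 | oversize) = 0.0012/0.07536 ≈ 0.016
P(M5 | oversize) = 0.0055/0.07536 ≈ 0.073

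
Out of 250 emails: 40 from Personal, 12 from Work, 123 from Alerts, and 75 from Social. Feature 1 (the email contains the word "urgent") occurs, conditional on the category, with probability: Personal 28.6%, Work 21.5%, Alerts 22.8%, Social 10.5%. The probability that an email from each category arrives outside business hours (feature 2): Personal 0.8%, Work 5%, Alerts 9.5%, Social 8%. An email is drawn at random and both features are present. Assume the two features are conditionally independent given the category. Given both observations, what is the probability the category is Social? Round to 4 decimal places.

0.1792

Unnormalized posteriors (prior × likelihood):
  Personal: 0.16 × 0.286 × 0.008 = 0.00036608
  Work: 0.048 × 0.215 × 0.05 = 0.000516
  Alerts: 0.492 × 0.228 × 0.095 = 0.01065672
  Social: 0.3 × 0.105 × 0.08 = 0.00252
Normalizing constant = 0.0140588.
P(Social | evidence) = 0.00252 / 0.0140588 ≈ 0.1792.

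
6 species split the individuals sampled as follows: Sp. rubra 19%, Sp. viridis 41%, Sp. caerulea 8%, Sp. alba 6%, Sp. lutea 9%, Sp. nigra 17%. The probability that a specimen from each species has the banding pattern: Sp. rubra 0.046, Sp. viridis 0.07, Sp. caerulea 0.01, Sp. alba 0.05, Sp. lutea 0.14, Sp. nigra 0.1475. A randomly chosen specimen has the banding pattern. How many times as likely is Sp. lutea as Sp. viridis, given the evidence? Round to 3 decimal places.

Unnormalized posteriors (prior × likelihood):
  Sp. rubra: 0.19 × 0.046 = 0.00874
  Sp. viridis: 0.41 × 0.07 = 0.0287
  Sp. caerulea: 0.08 × 0.01 = 0.0008
  Sp. alba: 0.06 × 0.05 = 0.003
  Sp. lutea: 0.09 × 0.14 = 0.0126
  Sp. nigra: 0.17 × 0.1475 = 0.025075
Total = 0.078915.
The ratio is 0.0126 / 0.0287 (the normalizer cancels) = 0.439.

0.439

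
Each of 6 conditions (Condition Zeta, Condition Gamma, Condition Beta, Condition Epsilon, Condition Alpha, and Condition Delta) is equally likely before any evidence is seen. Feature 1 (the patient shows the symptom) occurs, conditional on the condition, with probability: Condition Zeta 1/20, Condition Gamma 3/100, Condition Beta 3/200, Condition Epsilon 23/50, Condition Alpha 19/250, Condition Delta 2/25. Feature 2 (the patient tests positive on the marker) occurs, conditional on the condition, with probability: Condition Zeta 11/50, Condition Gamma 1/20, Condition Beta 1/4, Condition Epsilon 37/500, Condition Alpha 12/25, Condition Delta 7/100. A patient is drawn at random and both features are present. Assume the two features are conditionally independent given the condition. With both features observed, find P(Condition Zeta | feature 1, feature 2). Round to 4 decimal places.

With a uniform prior (1/6 each), posterior ∝ likelihood:
  Condition Zeta: 0.05 × 0.22 = 0.011
  Condition Gamma: 0.03 × 0.05 = 0.0015
  Condition Beta: 0.015 × 0.25 = 0.00375
  Condition Epsilon: 0.46 × 0.074 = 0.03404
  Condition Alpha: 0.076 × 0.48 = 0.03648
  Condition Delta: 0.08 × 0.07 = 0.0056
Total = 0.09237.
P(Condition Zeta | evidence) = 0.011 / 0.09237 ≈ 0.1191.

0.1191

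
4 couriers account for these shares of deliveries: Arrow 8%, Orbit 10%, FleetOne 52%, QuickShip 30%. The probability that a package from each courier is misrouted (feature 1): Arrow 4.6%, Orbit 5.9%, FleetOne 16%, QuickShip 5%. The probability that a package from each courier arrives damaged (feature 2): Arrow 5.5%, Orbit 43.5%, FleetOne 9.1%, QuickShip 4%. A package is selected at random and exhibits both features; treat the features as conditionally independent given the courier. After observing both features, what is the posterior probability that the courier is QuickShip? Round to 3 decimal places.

0.055

Unnormalized posteriors (prior × likelihood):
  Arrow: 0.08 × 0.046 × 0.055 = 0.0002024
  Orbit: 0.1 × 0.059 × 0.435 = 0.0025665
  FleetOne: 0.52 × 0.16 × 0.091 = 0.0075712
  QuickShip: 0.3 × 0.05 × 0.04 = 0.0006
Normalizing constant = 0.0109401.
P(QuickShip | evidence) = 0.0006 / 0.0109401 ≈ 0.055.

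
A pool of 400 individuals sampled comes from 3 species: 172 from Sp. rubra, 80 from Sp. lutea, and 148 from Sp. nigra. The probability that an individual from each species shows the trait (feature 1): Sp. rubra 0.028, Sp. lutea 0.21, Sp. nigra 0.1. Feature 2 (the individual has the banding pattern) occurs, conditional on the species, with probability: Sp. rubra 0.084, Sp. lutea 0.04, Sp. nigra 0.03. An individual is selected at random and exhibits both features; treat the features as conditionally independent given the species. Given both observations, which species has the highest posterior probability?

Sp. lutea

Prior × likelihood for each hypothesis:
  Sp. rubra: 0.43 × 0.028 × 0.084 = 0.00101136
  Sp. lutea: 0.2 × 0.21 × 0.04 = 0.00168
  Sp. nigra: 0.37 × 0.1 × 0.03 = 0.00111
Sum = 0.00380136.
Largest term belongs to Sp. lutea, so Sp. lutea is most probable.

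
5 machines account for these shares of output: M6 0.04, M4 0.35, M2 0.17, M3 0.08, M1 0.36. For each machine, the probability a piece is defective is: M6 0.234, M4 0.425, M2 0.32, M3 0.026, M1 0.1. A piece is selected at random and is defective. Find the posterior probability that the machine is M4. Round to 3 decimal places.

Unnormalized posteriors (prior × likelihood):
  M6: 0.04 × 0.234 = 0.00936
  M4: 0.35 × 0.425 = 0.14875
  M2: 0.17 × 0.32 = 0.0544
  M3: 0.08 × 0.026 = 0.00208
  M1: 0.36 × 0.1 = 0.036
Sum = 0.25059.
P(M4 | evidence) = 0.14875 / 0.25059 ≈ 0.594.

0.594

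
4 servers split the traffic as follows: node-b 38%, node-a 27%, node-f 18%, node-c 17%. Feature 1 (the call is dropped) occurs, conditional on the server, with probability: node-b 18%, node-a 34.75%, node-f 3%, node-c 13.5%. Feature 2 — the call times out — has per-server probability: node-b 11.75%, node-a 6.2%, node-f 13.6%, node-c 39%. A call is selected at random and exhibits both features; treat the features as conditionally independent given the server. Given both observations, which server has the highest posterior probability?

Compute prior × likelihood for every hypothesis:
  node-b: 0.38 × 0.18 × 0.1175 = 0.008037
  node-a: 0.27 × 0.3475 × 0.062 = 0.00581715
  node-f: 0.18 × 0.03 × 0.136 = 0.0007344
  node-c: 0.17 × 0.135 × 0.39 = 0.0089505
Sum = 0.02353905.
Largest term belongs to node-c, so node-c is most probable.

node-c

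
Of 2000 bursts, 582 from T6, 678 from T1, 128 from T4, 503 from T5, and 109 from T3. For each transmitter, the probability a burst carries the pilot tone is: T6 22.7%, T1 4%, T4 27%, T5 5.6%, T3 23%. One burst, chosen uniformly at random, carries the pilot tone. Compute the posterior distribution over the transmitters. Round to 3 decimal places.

T6 0.535, T1 0.110, T4 0.140, T5 0.114, T3 0.101

Compute prior × likelihood for every hypothesis:
  T6: 0.291 × 0.227 = 0.066057
  T1: 0.339 × 0.04 = 0.01356
  T4: 0.064 × 0.27 = 0.01728
  T5: 0.2515 × 0.056 = 0.014084
  T3: 0.0545 × 0.23 = 0.012535
Normalizing constant = 0.123516.
P(T6 | pilot) = 0.066057/0.123516 ≈ 0.535
P(T1 | pilot) = 0.01356/0.123516 ≈ 0.110
P(T4 | pilot) = 0.01728/0.123516 ≈ 0.140
P(T5 | pilot) = 0.014084/0.123516 ≈ 0.114
P(T3 | pilot) = 0.012535/0.123516 ≈ 0.101
(Check: 0.535+0.110+0.140+0.114+0.101 = 1.000.)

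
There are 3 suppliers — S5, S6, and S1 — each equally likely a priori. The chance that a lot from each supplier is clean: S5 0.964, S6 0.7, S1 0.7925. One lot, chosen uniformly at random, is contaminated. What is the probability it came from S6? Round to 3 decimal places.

Taking complements, P(contaminated | each) = S5 0.036, S6 0.3, S1 0.2075.
Since the prior is uniform, the posterior is proportional to the likelihood:
  S5: 0.036
  S6: 0.3
  S1: 0.2075
Sum = 0.5435.
P(S6 | evidence) = 0.3 / 0.5435 ≈ 0.552.

0.552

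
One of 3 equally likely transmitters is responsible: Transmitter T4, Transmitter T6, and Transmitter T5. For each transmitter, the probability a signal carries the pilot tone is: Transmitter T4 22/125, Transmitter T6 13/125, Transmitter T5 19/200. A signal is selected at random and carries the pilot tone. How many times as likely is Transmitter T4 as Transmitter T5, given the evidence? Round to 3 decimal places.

Since the prior is uniform, the posterior is proportional to the likelihood:
  Transmitter T4: 0.176
  Transmitter T6: 0.104
  Transmitter T5: 0.095
Total = 0.375.
The ratio is 0.176 / 0.095 (the normalizer cancels) = 1.853.

1.853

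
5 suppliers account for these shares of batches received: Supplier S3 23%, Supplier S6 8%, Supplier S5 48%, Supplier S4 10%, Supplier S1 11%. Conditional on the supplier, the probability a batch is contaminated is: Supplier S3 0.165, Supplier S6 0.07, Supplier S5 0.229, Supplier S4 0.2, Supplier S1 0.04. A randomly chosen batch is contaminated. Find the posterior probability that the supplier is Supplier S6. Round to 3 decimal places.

By Bayes' rule, posterior ∝ prior × likelihood:
  Supplier S3: 0.23 × 0.165 = 0.03795
  Supplier S6: 0.08 × 0.07 = 0.0056
  Supplier S5: 0.48 × 0.229 = 0.10992
  Supplier S4: 0.1 × 0.2 = 0.02
  Supplier S1: 0.11 × 0.04 = 0.0044
Total = 0.17787.
P(Supplier S6 | evidence) = 0.0056 / 0.17787 ≈ 0.031.

0.031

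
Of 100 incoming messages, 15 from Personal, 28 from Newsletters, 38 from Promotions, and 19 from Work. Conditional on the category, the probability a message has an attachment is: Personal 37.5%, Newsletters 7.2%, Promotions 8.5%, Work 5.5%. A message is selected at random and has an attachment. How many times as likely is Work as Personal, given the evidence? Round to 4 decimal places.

0.1858

Compute prior × likelihood for every hypothesis:
  Personal: 0.15 × 0.375 = 0.05625
  Newsletters: 0.28 × 0.072 = 0.02016
  Promotions: 0.38 × 0.085 = 0.0323
  Work: 0.19 × 0.055 = 0.01045
Sum = 0.11916.
The ratio is 0.01045 / 0.05625 (the normalizer cancels) = 0.1858.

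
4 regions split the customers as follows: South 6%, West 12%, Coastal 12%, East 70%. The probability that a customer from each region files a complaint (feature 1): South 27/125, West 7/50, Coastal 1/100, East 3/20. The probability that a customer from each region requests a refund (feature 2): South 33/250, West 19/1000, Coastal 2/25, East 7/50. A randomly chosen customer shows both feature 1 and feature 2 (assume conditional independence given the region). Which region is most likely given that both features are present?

Compute prior × likelihood for every hypothesis:
  South: 0.06 × 0.216 × 0.132 = 0.00171072
  West: 0.12 × 0.14 × 0.019 = 0.0003192
  Coastal: 0.12 × 0.01 × 0.08 = 0.000096
  East: 0.7 × 0.15 × 0.14 = 0.0147
Normalizing constant = 0.01682592.
Largest term belongs to East, so East is most probable.

East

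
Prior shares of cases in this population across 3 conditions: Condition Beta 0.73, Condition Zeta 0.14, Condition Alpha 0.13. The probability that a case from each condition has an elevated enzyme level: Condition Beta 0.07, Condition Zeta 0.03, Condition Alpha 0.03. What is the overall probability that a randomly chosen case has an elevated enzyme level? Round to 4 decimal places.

0.0592

Unnormalized posteriors (prior × likelihood):
  Condition Beta: 0.73 × 0.07 = 0.0511
  Condition Zeta: 0.14 × 0.03 = 0.0042
  Condition Alpha: 0.13 × 0.03 = 0.0039
P(elevated) = 0.0511 + 0.0042 + 0.0039 = 0.0592 → 0.0592.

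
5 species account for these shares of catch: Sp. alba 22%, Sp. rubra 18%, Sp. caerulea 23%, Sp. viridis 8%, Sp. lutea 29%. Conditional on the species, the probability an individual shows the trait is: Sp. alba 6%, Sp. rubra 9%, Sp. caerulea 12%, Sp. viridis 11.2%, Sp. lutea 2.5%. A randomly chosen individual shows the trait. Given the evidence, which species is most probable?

Sp. caerulea

Prior × likelihood for each hypothesis:
  Sp. alba: 0.22 × 0.06 = 0.0132
  Sp. rubra: 0.18 × 0.09 = 0.0162
  Sp. caerulea: 0.23 × 0.12 = 0.0276
  Sp. viridis: 0.08 × 0.112 = 0.00896
  Sp. lutea: 0.29 × 0.025 = 0.00725
Normalizing constant = 0.07321.
Largest term belongs to Sp. caerulea, so Sp. caerulea is most probable.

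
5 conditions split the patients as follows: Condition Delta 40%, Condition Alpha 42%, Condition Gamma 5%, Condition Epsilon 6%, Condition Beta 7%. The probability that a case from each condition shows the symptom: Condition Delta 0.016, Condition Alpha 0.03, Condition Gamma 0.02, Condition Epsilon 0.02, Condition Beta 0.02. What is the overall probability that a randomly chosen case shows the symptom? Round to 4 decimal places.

0.0226

By Bayes' rule, posterior ∝ prior × likelihood:
  Condition Delta: 0.4 × 0.016 = 0.0064
  Condition Alpha: 0.42 × 0.03 = 0.0126
  Condition Gamma: 0.05 × 0.02 = 0.001
  Condition Epsilon: 0.06 × 0.02 = 0.0012
  Condition Beta: 0.07 × 0.02 = 0.0014
P(symptomatic) = 0.0064 + 0.0126 + 0.001 + 0.0012 + 0.0014 = 0.0226 → 0.0226.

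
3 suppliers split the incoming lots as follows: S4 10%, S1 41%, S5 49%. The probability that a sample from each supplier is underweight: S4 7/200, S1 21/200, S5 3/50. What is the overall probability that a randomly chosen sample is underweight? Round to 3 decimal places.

0.076

Prior × likelihood for each hypothesis:
  S4: 0.1 × 0.035 = 0.0035
  S1: 0.41 × 0.105 = 0.04305
  S5: 0.49 × 0.06 = 0.0294
P(underweight) = 0.0035 + 0.04305 + 0.0294 = 0.07595 → 0.076.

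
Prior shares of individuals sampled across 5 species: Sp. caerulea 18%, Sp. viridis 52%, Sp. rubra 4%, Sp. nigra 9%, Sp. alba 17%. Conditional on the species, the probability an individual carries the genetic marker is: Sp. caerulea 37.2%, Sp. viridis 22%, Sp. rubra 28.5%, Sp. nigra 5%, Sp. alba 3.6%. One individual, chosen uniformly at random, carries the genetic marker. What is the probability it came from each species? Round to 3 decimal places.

Compute prior × likelihood for every hypothesis:
  Sp. caerulea: 0.18 × 0.372 = 0.06696
  Sp. viridis: 0.52 × 0.22 = 0.1144
  Sp. rubra: 0.04 × 0.285 = 0.0114
  Sp. nigra: 0.09 × 0.05 = 0.0045
  Sp. alba: 0.17 × 0.036 = 0.00612
Total = 0.20338.
P(Sp. caerulea | marker) = 0.06696/0.20338 ≈ 0.329
P(Sp. viridis | marker) = 0.1144/0.20338 ≈ 0.562
P(Sp. rubra | marker) = 0.0114/0.20338 ≈ 0.056
P(Sp. nigra | marker) = 0.0045/0.20338 ≈ 0.022
P(Sp. alba | marker) = 0.00612/0.20338 ≈ 0.030

Sp. caerulea 0.329, Sp. viridis 0.562, Sp. rubra 0.056, Sp. nigra 0.022, Sp. alba 0.030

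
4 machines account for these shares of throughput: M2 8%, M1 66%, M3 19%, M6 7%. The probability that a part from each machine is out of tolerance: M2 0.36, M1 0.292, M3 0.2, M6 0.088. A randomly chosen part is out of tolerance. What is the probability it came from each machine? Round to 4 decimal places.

M2 0.1084, M1 0.7254, M3 0.1430, M6 0.0232

Unnormalized posteriors (prior × likelihood):
  M2: 0.08 × 0.36 = 0.0288
  M1: 0.66 × 0.292 = 0.19272
  M3: 0.19 × 0.2 = 0.038
  M6: 0.07 × 0.088 = 0.00616
Normalizing constant = 0.26568.
P(M2 | oversize) = 0.0288/0.26568 ≈ 0.1084
P(M1 | oversize) = 0.19272/0.26568 ≈ 0.7254
P(M3 | oversize) = 0.038/0.26568 ≈ 0.1430
P(M6 | oversize) = 0.00616/0.26568 ≈ 0.0232
(Check: 0.1084+0.7254+0.1430+0.0232 = 1.0000.)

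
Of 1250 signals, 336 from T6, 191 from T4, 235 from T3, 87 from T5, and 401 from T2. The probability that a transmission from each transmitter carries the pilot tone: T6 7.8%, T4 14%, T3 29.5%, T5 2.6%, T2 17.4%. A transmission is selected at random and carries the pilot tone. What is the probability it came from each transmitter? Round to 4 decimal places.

Unnormalized posteriors (prior × likelihood):
  T6: 0.2688 × 0.078 = 0.0209664
  T4: 0.1528 × 0.14 = 0.021392
  T3: 0.188 × 0.295 = 0.05546
  T5: 0.0696 × 0.026 = 0.0018096
  T2: 0.3208 × 0.174 = 0.0558192
Normalizing constant = 0.1554472.
P(T6 | pilot) = 0.0209664/0.1554472 ≈ 0.1349
P(T4 | pilot) = 0.021392/0.1554472 ≈ 0.1376
P(T3 | pilot) = 0.05546/0.1554472 ≈ 0.3568
P(T5 | pilot) = 0.0018096/0.1554472 ≈ 0.0116
P(T2 | pilot) = 0.0558192/0.1554472 ≈ 0.3591

T6 0.1349, T4 0.1376, T3 0.3568, T5 0.0116, T2 0.3591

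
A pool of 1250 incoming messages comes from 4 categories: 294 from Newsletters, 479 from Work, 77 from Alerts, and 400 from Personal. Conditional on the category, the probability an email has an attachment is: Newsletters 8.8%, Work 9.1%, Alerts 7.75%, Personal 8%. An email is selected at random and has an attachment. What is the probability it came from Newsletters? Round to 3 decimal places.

Compute prior × likelihood for every hypothesis:
  Newsletters: 0.2352 × 0.088 = 0.0206976
  Work: 0.3832 × 0.091 = 0.0348712
  Alerts: 0.0616 × 0.0775 = 0.004774
  Personal: 0.32 × 0.08 = 0.0256
Total = 0.0859428.
P(Newsletters | evidence) = 0.0206976 / 0.0859428 ≈ 0.241.

0.241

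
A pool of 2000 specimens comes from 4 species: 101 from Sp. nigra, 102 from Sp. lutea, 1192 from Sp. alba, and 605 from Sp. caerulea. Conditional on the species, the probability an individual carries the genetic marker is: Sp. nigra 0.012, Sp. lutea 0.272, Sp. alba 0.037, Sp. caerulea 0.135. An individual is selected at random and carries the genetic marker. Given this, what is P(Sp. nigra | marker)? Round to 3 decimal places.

Compute prior × likelihood for every hypothesis:
  Sp. nigra: 0.0505 × 0.012 = 0.000606
  Sp. lutea: 0.051 × 0.272 = 0.013872
  Sp. alba: 0.596 × 0.037 = 0.022052
  Sp. caerulea: 0.3025 × 0.135 = 0.0408375
Normalizing constant = 0.0773675.
P(Sp. nigra | evidence) = 0.000606 / 0.0773675 ≈ 0.008.

0.008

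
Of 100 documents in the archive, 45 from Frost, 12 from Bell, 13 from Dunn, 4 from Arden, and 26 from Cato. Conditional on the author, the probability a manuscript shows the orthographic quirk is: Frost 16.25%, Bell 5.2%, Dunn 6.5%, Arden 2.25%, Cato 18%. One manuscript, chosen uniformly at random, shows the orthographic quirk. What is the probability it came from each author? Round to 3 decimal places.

Prior × likelihood for each hypothesis:
  Frost: 0.45 × 0.1625 = 0.073125
  Bell: 0.12 × 0.052 = 0.00624
  Dunn: 0.13 × 0.065 = 0.00845
  Arden: 0.04 × 0.0225 = 0.0009
  Cato: 0.26 × 0.18 = 0.0468
Total = 0.135515.
P(Frost | quirk) = 0.073125/0.135515 ≈ 0.540
P(Bell | quirk) = 0.00624/0.135515 ≈ 0.046
P(Dunn | quirk) = 0.00845/0.135515 ≈ 0.062
P(Arden | quirk) = 0.0009/0.135515 ≈ 0.007
P(Cato | quirk) = 0.0468/0.135515 ≈ 0.345

Frost 0.540, Bell 0.046, Dunn 0.062, Arden 0.007, Cato 0.345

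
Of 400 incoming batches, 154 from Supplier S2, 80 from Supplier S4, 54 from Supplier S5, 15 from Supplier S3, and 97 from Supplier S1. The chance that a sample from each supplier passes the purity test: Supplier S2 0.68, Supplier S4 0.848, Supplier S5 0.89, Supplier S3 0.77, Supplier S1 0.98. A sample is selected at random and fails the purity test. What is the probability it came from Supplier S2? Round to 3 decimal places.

Taking complements, P(off-spec | each) = Supplier S2 0.32, Supplier S4 0.152, Supplier S5 0.11, Supplier S3 0.23, Supplier S1 0.02.
Unnormalized posteriors (prior × likelihood):
  Supplier S2: 0.385 × 0.32 = 0.1232
  Supplier S4: 0.2 × 0.152 = 0.0304
  Supplier S5: 0.135 × 0.11 = 0.01485
  Supplier S3: 0.0375 × 0.23 = 0.008625
  Supplier S1: 0.2425 × 0.02 = 0.00485
Normalizing constant = 0.181925.
P(Supplier S2 | evidence) = 0.1232 / 0.181925 ≈ 0.677.

0.677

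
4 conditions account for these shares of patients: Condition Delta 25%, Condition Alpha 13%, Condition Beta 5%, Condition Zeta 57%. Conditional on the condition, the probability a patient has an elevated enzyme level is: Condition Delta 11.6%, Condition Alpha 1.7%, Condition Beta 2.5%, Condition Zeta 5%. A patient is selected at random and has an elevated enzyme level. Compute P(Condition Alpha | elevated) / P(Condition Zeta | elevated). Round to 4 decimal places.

Compute prior × likelihood for every hypothesis:
  Condition Delta: 0.25 × 0.116 = 0.029
  Condition Alpha: 0.13 × 0.017 = 0.00221
  Condition Beta: 0.05 × 0.025 = 0.00125
  Condition Zeta: 0.57 × 0.05 = 0.0285
Normalizing constant = 0.06096.
The ratio is 0.00221 / 0.0285 (the normalizer cancels) = 0.0775.

0.0775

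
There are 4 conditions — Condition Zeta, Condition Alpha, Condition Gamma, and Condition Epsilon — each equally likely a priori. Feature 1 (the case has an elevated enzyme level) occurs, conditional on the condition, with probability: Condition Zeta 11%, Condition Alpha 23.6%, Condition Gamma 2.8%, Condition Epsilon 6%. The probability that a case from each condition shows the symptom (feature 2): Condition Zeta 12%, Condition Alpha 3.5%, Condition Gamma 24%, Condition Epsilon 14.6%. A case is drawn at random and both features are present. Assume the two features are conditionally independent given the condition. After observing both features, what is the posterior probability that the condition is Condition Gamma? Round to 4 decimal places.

With a uniform prior (1/4 each), posterior ∝ likelihood:
  Condition Zeta: 0.11 × 0.12 = 0.0132
  Condition Alpha: 0.236 × 0.035 = 0.00826
  Condition Gamma: 0.028 × 0.24 = 0.00672
  Condition Epsilon: 0.06 × 0.146 = 0.00876
Sum = 0.03694.
P(Condition Gamma | evidence) = 0.00672 / 0.03694 ≈ 0.1819.

0.1819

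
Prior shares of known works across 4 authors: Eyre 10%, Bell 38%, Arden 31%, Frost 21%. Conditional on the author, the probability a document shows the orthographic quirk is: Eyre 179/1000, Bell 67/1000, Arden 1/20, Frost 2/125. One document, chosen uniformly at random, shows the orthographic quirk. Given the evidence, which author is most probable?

By Bayes' rule, posterior ∝ prior × likelihood:
  Eyre: 0.1 × 0.179 = 0.0179
  Bell: 0.38 × 0.067 = 0.02546
  Arden: 0.31 × 0.05 = 0.0155
  Frost: 0.21 × 0.016 = 0.00336
Total = 0.06222.
Largest term belongs to Bell, so Bell is most probable.

Bell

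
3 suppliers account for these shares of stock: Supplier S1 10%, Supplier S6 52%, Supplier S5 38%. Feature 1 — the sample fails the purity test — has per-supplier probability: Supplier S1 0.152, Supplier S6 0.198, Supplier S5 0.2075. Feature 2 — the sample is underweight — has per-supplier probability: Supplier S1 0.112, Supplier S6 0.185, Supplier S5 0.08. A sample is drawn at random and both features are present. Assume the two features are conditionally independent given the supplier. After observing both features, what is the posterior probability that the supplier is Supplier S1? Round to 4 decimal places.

0.0629

Compute prior × likelihood for every hypothesis:
  Supplier S1: 0.1 × 0.152 × 0.112 = 0.0017024
  Supplier S6: 0.52 × 0.198 × 0.185 = 0.0190476
  Supplier S5: 0.38 × 0.2075 × 0.08 = 0.006308
Total = 0.027058.
P(Supplier S1 | evidence) = 0.0017024 / 0.027058 ≈ 0.0629.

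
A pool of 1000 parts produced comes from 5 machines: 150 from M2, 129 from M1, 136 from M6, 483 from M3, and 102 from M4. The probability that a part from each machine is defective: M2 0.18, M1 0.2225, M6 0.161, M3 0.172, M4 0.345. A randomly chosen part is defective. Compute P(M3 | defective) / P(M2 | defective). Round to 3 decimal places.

3.077

By Bayes' rule, posterior ∝ prior × likelihood:
  M2: 0.15 × 0.18 = 0.027
  M1: 0.129 × 0.2225 = 0.0287025
  M6: 0.136 × 0.161 = 0.021896
  M3: 0.483 × 0.172 = 0.083076
  M4: 0.102 × 0.345 = 0.03519
Sum = 0.1958645.
The ratio is 0.083076 / 0.027 (the normalizer cancels) = 3.077.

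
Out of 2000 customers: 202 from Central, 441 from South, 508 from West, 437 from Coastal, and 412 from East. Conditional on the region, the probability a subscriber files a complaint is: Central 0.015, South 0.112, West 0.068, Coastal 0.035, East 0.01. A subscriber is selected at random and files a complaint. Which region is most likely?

South

Compute prior × likelihood for every hypothesis:
  Central: 0.101 × 0.015 = 0.001515
  South: 0.2205 × 0.112 = 0.024696
  West: 0.254 × 0.068 = 0.017272
  Coastal: 0.2185 × 0.035 = 0.0076475
  East: 0.206 × 0.01 = 0.00206
Normalizing constant = 0.0531905.
Largest term belongs to South, so South is most probable.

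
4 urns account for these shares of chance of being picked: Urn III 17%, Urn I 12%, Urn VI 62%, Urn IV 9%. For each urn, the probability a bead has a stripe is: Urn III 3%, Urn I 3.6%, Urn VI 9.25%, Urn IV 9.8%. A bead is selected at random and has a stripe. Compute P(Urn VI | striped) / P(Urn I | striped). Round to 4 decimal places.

13.2755

Compute prior × likelihood for every hypothesis:
  Urn III: 0.17 × 0.03 = 0.0051
  Urn I: 0.12 × 0.036 = 0.00432
  Urn VI: 0.62 × 0.0925 = 0.05735
  Urn IV: 0.09 × 0.098 = 0.00882
Total = 0.07559.
The ratio is 0.05735 / 0.00432 (the normalizer cancels) = 13.2755.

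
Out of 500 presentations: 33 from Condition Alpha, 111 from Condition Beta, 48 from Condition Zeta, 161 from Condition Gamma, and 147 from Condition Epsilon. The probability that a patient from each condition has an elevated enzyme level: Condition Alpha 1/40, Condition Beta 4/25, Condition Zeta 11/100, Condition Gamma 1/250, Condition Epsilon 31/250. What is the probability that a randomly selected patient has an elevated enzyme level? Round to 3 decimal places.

Prior × likelihood for each hypothesis:
  Condition Alpha: 0.066 × 0.025 = 0.00165
  Condition Beta: 0.222 × 0.16 = 0.03552
  Condition Zeta: 0.096 × 0.11 = 0.01056
  Condition Gamma: 0.322 × 0.004 = 0.001288
  Condition Epsilon: 0.294 × 0.124 = 0.036456
P(elevated) = 0.00165 + 0.03552 + 0.01056 + 0.001288 + 0.036456 = 0.085474 → 0.085.

0.085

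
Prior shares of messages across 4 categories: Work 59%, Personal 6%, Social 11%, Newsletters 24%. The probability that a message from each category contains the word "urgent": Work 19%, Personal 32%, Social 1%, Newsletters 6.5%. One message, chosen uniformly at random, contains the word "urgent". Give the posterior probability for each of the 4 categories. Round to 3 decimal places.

Prior × likelihood for each hypothesis:
  Work: 0.59 × 0.19 = 0.1121
  Personal: 0.06 × 0.32 = 0.0192
  Social: 0.11 × 0.01 = 0.0011
  Newsletters: 0.24 × 0.065 = 0.0156
Normalizing constant = 0.148.
P(Work | urgent-flag) = 0.1121/0.148 ≈ 0.757
P(Personal | urgent-flag) = 0.0192/0.148 ≈ 0.130
P(Social | urgent-flag) = 0.0011/0.148 ≈ 0.007
P(Newsletters | urgent-flag) = 0.0156/0.148 ≈ 0.105

Work 0.757, Personal 0.130, Social 0.007, Newsletters 0.105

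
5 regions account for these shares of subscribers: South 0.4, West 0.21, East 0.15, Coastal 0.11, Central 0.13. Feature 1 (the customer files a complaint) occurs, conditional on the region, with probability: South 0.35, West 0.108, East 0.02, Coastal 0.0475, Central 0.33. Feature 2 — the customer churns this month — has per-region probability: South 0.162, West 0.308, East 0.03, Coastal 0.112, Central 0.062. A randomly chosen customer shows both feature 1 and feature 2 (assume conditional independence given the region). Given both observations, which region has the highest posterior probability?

Unnormalized posteriors (prior × likelihood):
  South: 0.4 × 0.35 × 0.162 = 0.02268
  West: 0.21 × 0.108 × 0.308 = 0.00698544
  East: 0.15 × 0.02 × 0.03 = 0.00009
  Coastal: 0.11 × 0.0475 × 0.112 = 0.0005852
  Central: 0.13 × 0.33 × 0.062 = 0.0026598
Normalizing constant = 0.03300044.
Largest term belongs to South, so South is most probable.

South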